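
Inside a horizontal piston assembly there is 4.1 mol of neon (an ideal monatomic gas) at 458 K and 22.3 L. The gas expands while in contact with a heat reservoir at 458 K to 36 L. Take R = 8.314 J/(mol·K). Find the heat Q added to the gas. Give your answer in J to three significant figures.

Isothermal ⇒ ΔU = 0, so Q = W = nRT ln(V₂/V₁).
Q = (4.1)(8.314)(458) ln(36/22.3) = 15612 × 0.4789 = 7477 J.

Q ≈ 7480 J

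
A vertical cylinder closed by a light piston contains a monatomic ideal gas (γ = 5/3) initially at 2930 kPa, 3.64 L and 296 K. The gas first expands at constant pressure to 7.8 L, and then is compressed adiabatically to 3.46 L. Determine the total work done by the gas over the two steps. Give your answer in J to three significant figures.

Step 1 (isobaric): W = PΔV = (2930 kPa)(7.8 − 3.64 L) = 12189 J.
After step 1: P = 2930 kPa, V = 7.8 L, T = 634.3 K.
Step 2 (adiabatic): W = (P₁V₁ − P₂V₂)/(γ−1) = (22854 − 39292)/0.667 = -24658 J.
W_total = 12189 − 24658 = -12469 J.

W_total ≈ -12500 J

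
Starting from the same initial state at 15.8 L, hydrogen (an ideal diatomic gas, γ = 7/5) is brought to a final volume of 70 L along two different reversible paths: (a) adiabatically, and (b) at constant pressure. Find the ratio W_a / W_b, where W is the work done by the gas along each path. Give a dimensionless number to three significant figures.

Path (a) adiabatic: W = P₁V₁(1 − (V₁/V₂)^(γ−1))/(γ−1) → W_a/(P₁V₁) = 1.122.
Path (b) isobaric: W = P₁(V₂ − V₁) → W_b/(P₁V₁) = 3.43.
W_a / W_b = 1.122 / 3.43 = 0.327.

W_a / W_b ≈ 0.327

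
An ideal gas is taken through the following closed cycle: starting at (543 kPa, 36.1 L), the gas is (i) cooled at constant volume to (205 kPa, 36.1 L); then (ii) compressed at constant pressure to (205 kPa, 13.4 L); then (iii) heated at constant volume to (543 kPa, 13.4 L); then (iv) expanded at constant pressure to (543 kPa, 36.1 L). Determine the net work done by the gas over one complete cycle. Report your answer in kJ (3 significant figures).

Constant-volume legs do no work.
W(ii) = (205)(13.4 − 36.1) = -4654 J; W(iv) = (543)(36.1 − 13.4) = 12326 J.
W_net = -4654 + 12326 = 7673 J (the clockwise enclosed area).

W_net ≈ 7.67 kJ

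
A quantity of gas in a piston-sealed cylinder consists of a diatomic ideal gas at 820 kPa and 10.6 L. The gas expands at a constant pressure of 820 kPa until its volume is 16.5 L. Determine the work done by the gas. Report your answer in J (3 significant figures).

W ≈ 4840 J

Isobaric: W = P ΔV.
W = (820 kPa)(16.5 − 10.6 L) = (820)(5.9) = 4838 J.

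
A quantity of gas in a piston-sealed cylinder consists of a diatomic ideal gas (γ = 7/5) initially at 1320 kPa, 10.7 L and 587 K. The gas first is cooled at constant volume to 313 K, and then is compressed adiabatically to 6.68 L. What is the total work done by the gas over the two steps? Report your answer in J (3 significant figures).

W_total ≈ -3900 J

Step 1 (isochoric): W = 0 (constant volume).
After step 1: P = 703.9 kPa (V unchanged).
Step 2 (adiabatic): W = (P₁V₁ − P₂V₂)/(γ−1) = (7531 − 9093)/0.4 = -3904 J.
W_total = 0 − 3904 = -3904 J.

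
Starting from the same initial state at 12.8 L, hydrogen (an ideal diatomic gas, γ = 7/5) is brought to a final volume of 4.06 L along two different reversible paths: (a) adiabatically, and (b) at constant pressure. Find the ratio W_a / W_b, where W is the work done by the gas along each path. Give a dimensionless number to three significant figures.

W_a / W_b ≈ 2.13

Path (a) adiabatic: W = P₁V₁(1 − (V₁/V₂)^(γ−1))/(γ−1) → W_a/(P₁V₁) = -1.457.
Path (b) isobaric: W = P₁(V₂ − V₁) → W_b/(P₁V₁) = -0.6828.
W_a / W_b = -1.457 / -0.6828 = 2.134.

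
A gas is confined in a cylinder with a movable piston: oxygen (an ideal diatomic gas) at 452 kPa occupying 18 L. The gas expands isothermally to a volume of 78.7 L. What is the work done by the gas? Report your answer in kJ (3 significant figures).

Isothermal: W = nRT ln(V₂/V₁) = P₁V₁ ln(V₂/V₁).
P₁V₁ = (452 kPa)(18 L) = 8136 J.
W = 8136 × ln(78.7/18) = 8136 × 1.475
W_by_gas = 12003 J.

W ≈ 12.0 kJ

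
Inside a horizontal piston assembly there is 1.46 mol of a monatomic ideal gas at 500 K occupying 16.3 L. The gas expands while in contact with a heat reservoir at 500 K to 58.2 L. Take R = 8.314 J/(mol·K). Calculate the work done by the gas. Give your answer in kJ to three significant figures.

Isothermal: W = nRT ln(V₂/V₁).
W = (1.46)(8.314)(500) × ln(58.2/16.3)
  = 6069 × 1.273
W_by_gas = 7724 J.

W ≈ 7.72 kJ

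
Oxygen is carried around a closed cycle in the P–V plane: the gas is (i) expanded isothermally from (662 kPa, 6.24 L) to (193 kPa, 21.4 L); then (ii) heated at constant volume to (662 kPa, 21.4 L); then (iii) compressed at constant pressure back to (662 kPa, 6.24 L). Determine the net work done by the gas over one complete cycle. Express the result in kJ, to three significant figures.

Leg (i): W = PᵢVᵢ ln(V_f/Vᵢ) = (4131) ln(21.4/6.24) = 5091 J.
Leg (ii): W = 0.
Leg (iii): W = PΔV = (662)(6.24 − 21.4) = -10036 J.
W_net = 5091 − 10036 = -4945 J.

W_net ≈ -4.94 kJ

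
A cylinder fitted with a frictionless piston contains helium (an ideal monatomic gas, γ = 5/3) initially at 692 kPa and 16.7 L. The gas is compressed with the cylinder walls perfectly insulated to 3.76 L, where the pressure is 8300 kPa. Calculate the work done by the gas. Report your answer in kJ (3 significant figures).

W ≈ -29.5 kJ

Adiabatic: W = (P₁V₁ − P₂V₂)/(γ − 1) with γ = 5/3.
P₁V₁ = 11556 J, P₂V₂ = 31208 J.
W = (11556 − 31208) / 0.6667 = -29477 J.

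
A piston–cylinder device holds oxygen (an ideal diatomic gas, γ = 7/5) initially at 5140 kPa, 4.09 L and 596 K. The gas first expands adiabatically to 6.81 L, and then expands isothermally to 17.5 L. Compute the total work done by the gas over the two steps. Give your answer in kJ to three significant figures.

W_total ≈ 25.9 kJ

Step 1 (adiabatic): W = (P₁V₁ − P₂V₂)/(γ−1) = (21023 − 17144)/0.4 = 9696 J.
After step 1: P = 2518 kPa, V = 6.81 L, T = 486 K.
Step 2 (isothermal): W = P₁V₁ ln(V₂/V₁) = (17144) ln(17.5/6.81) = 16181 J.
W_total = 9696 + 16181 = 25877 J.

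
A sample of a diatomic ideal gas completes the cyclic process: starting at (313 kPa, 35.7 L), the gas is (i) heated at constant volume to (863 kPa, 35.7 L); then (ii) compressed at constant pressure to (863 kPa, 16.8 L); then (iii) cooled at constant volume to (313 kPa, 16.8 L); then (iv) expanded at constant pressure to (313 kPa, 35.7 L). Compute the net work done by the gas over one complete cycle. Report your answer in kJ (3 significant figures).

W_net ≈ -10.4 kJ

Constant-volume legs do no work.
W(ii) = (863)(16.8 − 35.7) = -16311 J; W(iv) = (313)(35.7 − 16.8) = 5916 J.
W_net = -16311 + 5916 = -10395 J (the counter-clockwise enclosed area).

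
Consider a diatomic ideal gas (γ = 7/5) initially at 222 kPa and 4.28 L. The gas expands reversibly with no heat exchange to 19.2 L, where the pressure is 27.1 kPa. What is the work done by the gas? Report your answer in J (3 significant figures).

W ≈ 1070 J

Adiabatic: W = (P₁V₁ − P₂V₂)/(γ − 1) with γ = 7/5.
P₁V₁ = 950.2 J, P₂V₂ = 520.3 J.
W = (950.2 − 520.3) / 0.4 = 1075 J.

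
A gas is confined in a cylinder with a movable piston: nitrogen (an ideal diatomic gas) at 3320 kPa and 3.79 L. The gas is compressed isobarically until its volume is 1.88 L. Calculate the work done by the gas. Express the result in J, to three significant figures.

Isobaric: W = P ΔV.
W = (3320 kPa)(1.88 − 3.79 L) = (3320)(-1.91) = -6341 J.

W ≈ -6340 J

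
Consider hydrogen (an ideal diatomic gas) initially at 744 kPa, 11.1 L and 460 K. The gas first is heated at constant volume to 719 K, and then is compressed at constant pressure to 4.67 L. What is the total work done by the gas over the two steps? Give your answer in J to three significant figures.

W_total ≈ -7480 J

Step 1 (isochoric): W = 0 (constant volume).
After step 1: P = 1163 kPa (V unchanged).
Step 2 (isobaric): W = PΔV = (1163 kPa)(4.67 − 11.1 L) = -7477 J.
W_total = 0 − 7477 = -7477 J.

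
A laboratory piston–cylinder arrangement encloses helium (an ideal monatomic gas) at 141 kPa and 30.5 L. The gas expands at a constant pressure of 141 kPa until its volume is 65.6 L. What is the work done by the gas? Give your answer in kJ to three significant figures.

Isobaric: W = P ΔV.
W = (141 kPa)(65.6 − 30.5 L) = (141)(35.1) = 4949 J.

W ≈ 4.95 kJ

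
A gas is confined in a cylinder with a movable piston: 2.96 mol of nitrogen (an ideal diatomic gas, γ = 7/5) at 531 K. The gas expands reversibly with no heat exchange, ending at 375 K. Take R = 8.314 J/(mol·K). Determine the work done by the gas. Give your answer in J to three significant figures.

Adiabatic ⇒ Q = 0, so W_by = −ΔU = nCᵥ(T₁ − T₂).
Cᵥ = 5R/2 = 20.79 J/(mol·K).
W = (2.96)(20.79)(531 − 375) = 9598 J.

W ≈ 9600 J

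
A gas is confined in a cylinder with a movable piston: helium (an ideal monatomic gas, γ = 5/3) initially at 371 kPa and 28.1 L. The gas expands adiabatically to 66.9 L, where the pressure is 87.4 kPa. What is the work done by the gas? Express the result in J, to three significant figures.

Adiabatic: W = (P₁V₁ − P₂V₂)/(γ − 1) with γ = 5/3.
P₁V₁ = 10425 J, P₂V₂ = 5847 J.
W = (10425 − 5847) / 0.6667 = 6867 J.

W ≈ 6870 J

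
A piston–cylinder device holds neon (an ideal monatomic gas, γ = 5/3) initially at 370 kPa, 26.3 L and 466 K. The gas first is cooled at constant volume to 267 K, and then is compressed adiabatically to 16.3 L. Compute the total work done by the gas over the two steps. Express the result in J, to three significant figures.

W_total ≈ -3140 J

Step 1 (isochoric): W = 0 (constant volume).
After step 1: P = 212 kPa (V unchanged).
Step 2 (adiabatic): W = (P₁V₁ − P₂V₂)/(γ−1) = (5575 − 7670)/0.667 = -3142 J.
W_total = 0 − 3142 = -3142 J.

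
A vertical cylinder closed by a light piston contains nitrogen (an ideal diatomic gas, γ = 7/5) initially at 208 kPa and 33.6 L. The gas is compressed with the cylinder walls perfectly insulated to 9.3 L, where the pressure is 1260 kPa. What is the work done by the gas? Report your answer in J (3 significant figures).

W ≈ -11800 J

Adiabatic: W = (P₁V₁ − P₂V₂)/(γ − 1) with γ = 7/5.
P₁V₁ = 6989 J, P₂V₂ = 11718 J.
W = (6989 − 11718) / 0.4 = -11823 J.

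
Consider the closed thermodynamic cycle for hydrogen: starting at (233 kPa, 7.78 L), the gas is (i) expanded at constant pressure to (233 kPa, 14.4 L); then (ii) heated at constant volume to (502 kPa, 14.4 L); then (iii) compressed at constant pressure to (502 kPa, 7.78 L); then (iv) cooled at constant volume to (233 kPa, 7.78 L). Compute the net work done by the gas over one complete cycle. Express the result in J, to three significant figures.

Constant-volume legs do no work.
W(i) = (233)(14.4 − 7.78) = 1542 J; W(iii) = (502)(7.78 − 14.4) = -3323 J.
W_net = 1542 − 3323 = -1781 J (the counter-clockwise enclosed area).

W_net ≈ -1780 J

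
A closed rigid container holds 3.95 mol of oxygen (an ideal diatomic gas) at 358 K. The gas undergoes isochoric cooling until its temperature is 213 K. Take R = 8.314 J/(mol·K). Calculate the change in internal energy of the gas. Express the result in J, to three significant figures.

Constant volume ⇒ W = 0, so Q = ΔU = nCᵥΔT with Cᵥ = 5R/2 = 20.79 J/(mol·K).
ΔU = (3.95)(20.79)(213 − 358) = -11905 J.

ΔU ≈ -11900 J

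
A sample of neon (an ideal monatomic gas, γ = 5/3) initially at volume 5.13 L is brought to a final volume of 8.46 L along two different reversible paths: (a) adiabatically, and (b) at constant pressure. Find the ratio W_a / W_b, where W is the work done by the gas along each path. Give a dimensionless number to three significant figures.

W_a / W_b ≈ 0.655

Path (a) adiabatic: W = P₁V₁(1 − (V₁/V₂)^(γ−1))/(γ−1) → W_a/(P₁V₁) = 0.4254.
Path (b) isobaric: W = P₁(V₂ − V₁) → W_b/(P₁V₁) = 0.6491.
W_a / W_b = 0.4254 / 0.6491 = 0.6553.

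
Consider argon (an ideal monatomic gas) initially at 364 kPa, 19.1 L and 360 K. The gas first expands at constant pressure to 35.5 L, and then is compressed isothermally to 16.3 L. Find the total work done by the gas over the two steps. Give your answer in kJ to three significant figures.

W_total ≈ -4.09 kJ

Step 1 (isobaric): W = PΔV = (364 kPa)(35.5 − 19.1 L) = 5970 J.
After step 1: P = 364 kPa, V = 35.5 L, T = 669.1 K.
Step 2 (isothermal): W = P₁V₁ ln(V₂/V₁) = (12922) ln(16.3/35.5) = -10058 J.
W_total = 5970 − 10058 = -4088 J.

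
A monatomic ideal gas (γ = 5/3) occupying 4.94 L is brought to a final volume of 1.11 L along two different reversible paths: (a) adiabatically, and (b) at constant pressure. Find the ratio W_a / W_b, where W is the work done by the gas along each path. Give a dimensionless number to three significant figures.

Path (a) adiabatic: W = P₁V₁(1 − (V₁/V₂)^(γ−1))/(γ−1) → W_a/(P₁V₁) = -2.558.
Path (b) isobaric: W = P₁(V₂ − V₁) → W_b/(P₁V₁) = -0.7753.
W_a / W_b = -2.558 / -0.7753 = 3.3.

W_a / W_b ≈ 3.30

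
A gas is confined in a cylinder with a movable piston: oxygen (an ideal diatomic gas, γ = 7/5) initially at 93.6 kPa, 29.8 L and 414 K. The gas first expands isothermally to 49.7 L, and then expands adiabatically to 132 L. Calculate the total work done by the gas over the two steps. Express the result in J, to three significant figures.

Step 1 (isothermal): W = P₁V₁ ln(V₂/V₁) = (2789) ln(49.7/29.8) = 1427 J.
After step 1: P = 56.12 kPa, V = 49.7 L, T = 414 K.
Step 2 (adiabatic): W = (P₁V₁ − P₂V₂)/(γ−1) = (2789 − 1887)/0.4 = 2255 J.
W_total = 1427 + 2255 = 3682 J.

W_total ≈ 3680 J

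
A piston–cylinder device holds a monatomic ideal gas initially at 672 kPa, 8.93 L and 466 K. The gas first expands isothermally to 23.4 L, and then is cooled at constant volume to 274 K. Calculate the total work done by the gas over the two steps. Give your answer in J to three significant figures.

Step 1 (isothermal): W = P₁V₁ ln(V₂/V₁) = (6001) ln(23.4/8.93) = 5781 J.
Step 2 (isochoric): W = 0 (constant volume).
W_total = 5781 + 0 = 5781 J.

W_total ≈ 5780 J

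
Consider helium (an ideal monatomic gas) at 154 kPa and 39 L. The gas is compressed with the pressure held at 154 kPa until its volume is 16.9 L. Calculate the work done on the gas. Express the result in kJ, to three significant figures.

W ≈ 3.40 kJ

Isobaric: W = P ΔV.
W = (154 kPa)(16.9 − 39 L) = (154)(-22.1) = -3403 J.
Work on gas = −W_by = 3403 J.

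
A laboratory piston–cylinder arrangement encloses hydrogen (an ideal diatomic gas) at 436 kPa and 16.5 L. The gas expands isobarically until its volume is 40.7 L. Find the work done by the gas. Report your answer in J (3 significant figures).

Isobaric: W = P ΔV.
W = (436 kPa)(40.7 − 16.5 L) = (436)(24.2) = 10551 J.

W ≈ 10600 J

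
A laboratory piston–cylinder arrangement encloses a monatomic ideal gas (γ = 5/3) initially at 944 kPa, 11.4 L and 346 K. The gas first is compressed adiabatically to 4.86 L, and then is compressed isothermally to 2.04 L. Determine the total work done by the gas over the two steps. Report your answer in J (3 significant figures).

Step 1 (adiabatic): W = (P₁V₁ − P₂V₂)/(γ−1) = (10762 − 18999)/0.667 = -12356 J.
After step 1: P = 3909 kPa, V = 4.86 L, T = 610.8 K.
Step 2 (isothermal): W = P₁V₁ ln(V₂/V₁) = (18999) ln(2.04/4.86) = -16493 J.
W_total = -12356 − 16493 = -28848 J.

W_total ≈ -28800 J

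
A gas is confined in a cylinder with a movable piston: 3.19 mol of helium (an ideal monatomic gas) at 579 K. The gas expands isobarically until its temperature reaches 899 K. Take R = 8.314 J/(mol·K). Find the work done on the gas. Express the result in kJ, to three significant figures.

W ≈ -8.49 kJ

Isobaric: W = P ΔV = nR ΔT.
W = (3.19)(8.314)(899 − 579) = 8487 J.
Work on gas = −W_by = -8487 J.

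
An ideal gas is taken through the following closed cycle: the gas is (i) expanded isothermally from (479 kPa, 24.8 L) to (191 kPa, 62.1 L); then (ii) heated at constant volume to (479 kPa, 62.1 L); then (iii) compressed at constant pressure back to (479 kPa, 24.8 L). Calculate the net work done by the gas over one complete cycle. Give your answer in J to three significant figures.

Leg (i): W = PᵢVᵢ ln(V_f/Vᵢ) = (11879) ln(62.1/24.8) = 10904 J.
Leg (ii): W = 0.
Leg (iii): W = PΔV = (479)(24.8 − 62.1) = -17867 J.
W_net = 10904 − 17867 = -6963 J.

W_net ≈ -6960 J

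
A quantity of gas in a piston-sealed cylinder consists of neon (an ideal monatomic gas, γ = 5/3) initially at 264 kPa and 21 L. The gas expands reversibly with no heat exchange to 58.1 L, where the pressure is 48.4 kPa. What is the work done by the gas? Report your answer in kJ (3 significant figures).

Adiabatic: W = (P₁V₁ − P₂V₂)/(γ − 1) with γ = 5/3.
P₁V₁ = 5544 J, P₂V₂ = 2812 J.
W = (5544 − 2812) / 0.6667 = 4098 J.

W ≈ 4.10 kJ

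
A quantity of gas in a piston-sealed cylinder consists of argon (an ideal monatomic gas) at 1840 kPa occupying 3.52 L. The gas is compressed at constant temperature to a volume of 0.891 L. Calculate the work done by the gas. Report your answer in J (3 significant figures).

Isothermal: W = nRT ln(V₂/V₁) = P₁V₁ ln(V₂/V₁).
P₁V₁ = (1840 kPa)(3.52 L) = 6477 J.
W = 6477 × ln(0.891/3.52) = 6477 × -1.374
W_by_gas = -8898 J.

W ≈ -8900 J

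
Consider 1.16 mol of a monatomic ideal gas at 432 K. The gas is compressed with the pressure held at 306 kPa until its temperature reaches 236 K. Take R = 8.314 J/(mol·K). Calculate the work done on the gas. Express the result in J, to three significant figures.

W ≈ 1890 J

Isobaric: W = P ΔV = nR ΔT.
W = (1.16)(8.314)(236 − 432) = -1890 J.
Work on gas = −W_by = 1890 J.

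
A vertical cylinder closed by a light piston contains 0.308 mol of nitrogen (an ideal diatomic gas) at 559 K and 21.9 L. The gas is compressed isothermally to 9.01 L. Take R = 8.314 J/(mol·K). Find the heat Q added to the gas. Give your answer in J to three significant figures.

Isothermal ⇒ ΔU = 0, so Q = W = nRT ln(V₂/V₁).
Q = (0.308)(8.314)(559) ln(9.01/21.9) = 1431 × -0.8882 = -1271 J.

Q ≈ -1270 J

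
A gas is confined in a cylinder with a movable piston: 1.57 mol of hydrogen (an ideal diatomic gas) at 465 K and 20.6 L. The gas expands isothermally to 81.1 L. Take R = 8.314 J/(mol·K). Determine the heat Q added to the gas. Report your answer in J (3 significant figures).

Q ≈ 8320 J

Isothermal ⇒ ΔU = 0, so Q = W = nRT ln(V₂/V₁).
Q = (1.57)(8.314)(465) ln(81.1/20.6) = 6070 × 1.37 = 8318 J.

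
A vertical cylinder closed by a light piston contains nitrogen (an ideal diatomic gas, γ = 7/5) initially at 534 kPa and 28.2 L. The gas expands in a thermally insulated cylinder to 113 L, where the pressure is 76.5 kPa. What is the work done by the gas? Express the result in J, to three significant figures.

Adiabatic: W = (P₁V₁ − P₂V₂)/(γ − 1) with γ = 7/5.
P₁V₁ = 15059 J, P₂V₂ = 8644 J.
W = (15059 − 8644) / 0.4 = 16036 J.

W ≈ 16000 J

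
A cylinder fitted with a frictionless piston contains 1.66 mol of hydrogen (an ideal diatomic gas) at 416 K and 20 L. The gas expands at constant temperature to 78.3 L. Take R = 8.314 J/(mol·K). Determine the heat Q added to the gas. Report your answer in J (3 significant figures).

Isothermal ⇒ ΔU = 0, so Q = W = nRT ln(V₂/V₁).
Q = (1.66)(8.314)(416) ln(78.3/20) = 5741 × 1.365 = 7836 J.

Q ≈ 7840 J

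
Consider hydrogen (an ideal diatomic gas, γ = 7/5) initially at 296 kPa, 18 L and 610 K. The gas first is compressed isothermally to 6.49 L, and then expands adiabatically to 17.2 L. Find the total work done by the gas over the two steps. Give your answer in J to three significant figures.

Step 1 (isothermal): W = P₁V₁ ln(V₂/V₁) = (5328) ln(6.49/18) = -5435 J.
After step 1: P = 821 kPa, V = 6.49 L, T = 610 K.
Step 2 (adiabatic): W = (P₁V₁ − P₂V₂)/(γ−1) = (5328 − 3608)/0.4 = 4300 J.
W_total = -5435 + 4300 = -1135 J.

W_total ≈ -1130 J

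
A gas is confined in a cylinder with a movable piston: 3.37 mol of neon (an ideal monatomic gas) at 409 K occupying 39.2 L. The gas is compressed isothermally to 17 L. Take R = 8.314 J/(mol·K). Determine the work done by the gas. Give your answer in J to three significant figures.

W ≈ -9570 J

Isothermal: W = nRT ln(V₂/V₁).
W = (3.37)(8.314)(409) × ln(17/39.2)
  = 11459 × -0.8355
W_by_gas = -9574 J.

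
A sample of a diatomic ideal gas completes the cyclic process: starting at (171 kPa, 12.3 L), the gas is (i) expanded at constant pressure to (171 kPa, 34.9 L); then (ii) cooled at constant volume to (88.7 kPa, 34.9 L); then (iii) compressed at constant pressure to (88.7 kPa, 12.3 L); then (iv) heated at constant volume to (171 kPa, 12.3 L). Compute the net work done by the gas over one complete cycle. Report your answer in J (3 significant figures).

Constant-volume legs do no work.
W(i) = (171)(34.9 − 12.3) = 3865 J; W(iii) = (88.7)(12.3 − 34.9) = -2005 J.
W_net = 3865 − 2005 = 1860 J (the clockwise enclosed area).

W_net ≈ 1860 J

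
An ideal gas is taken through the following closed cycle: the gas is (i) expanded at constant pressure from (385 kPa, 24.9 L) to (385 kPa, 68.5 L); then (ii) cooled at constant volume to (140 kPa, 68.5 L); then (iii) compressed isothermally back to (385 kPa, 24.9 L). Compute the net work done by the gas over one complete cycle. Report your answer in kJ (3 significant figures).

Leg (i): W = PΔV = (385)(68.5 − 24.9) = 16786 J.
Leg (ii): W = 0.
Leg (iii): W = PᵢVᵢ ln(V_f/Vᵢ) = (9590) ln(24.9/68.5) = -9705 J.
W_net = 16786 − 9705 = 7081 J.

W_net ≈ 7.08 kJ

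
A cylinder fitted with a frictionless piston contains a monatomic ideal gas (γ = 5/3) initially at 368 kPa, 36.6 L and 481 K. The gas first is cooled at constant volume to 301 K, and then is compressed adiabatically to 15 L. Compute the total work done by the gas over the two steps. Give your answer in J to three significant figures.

W_total ≈ -10300 J

Step 1 (isochoric): W = 0 (constant volume).
After step 1: P = 230.3 kPa (V unchanged).
Step 2 (adiabatic): W = (P₁V₁ − P₂V₂)/(γ−1) = (8429 − 15276)/0.667 = -10271 J.
W_total = 0 − 10271 = -10271 J.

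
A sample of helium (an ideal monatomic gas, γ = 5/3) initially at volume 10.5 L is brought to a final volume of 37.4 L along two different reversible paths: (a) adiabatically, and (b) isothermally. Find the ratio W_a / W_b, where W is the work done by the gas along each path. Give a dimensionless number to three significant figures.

W_a / W_b ≈ 0.675

Path (a) adiabatic: W = P₁V₁(1 − (V₁/V₂)^(γ−1))/(γ−1) → W_a/(P₁V₁) = 0.8569.
Path (b) isothermal: W = P₁V₁ ln(V₂/V₁) → W_b/(P₁V₁) = 1.27.
W_a / W_b = 0.8569 / 1.27 = 0.6745.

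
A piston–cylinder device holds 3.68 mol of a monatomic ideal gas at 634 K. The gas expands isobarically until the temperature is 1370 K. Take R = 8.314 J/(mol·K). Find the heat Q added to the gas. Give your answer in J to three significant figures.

Q ≈ 56300 J

Isobaric: W = nRΔT = (3.68)(8.314)(736) = 22518 J.
ΔU = nCᵥΔT with Cᵥ = 3R/2: ΔU = (3.68)(12.47)(736) = 33777 J.
Q = ΔU + W = 33777 + 22518 = 56296 J.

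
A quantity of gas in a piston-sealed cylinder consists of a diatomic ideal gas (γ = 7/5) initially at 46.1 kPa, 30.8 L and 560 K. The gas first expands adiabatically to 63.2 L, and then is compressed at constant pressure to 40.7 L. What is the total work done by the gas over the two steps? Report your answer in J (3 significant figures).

W_total ≈ 508 J

Step 1 (adiabatic): W = (P₁V₁ − P₂V₂)/(γ−1) = (1420 − 1065)/0.4 = 887 J.
After step 1: P = 16.85 kPa, V = 63.2 L, T = 420.1 K.
Step 2 (isobaric): W = PΔV = (16.85 kPa)(40.7 − 63.2 L) = -379.2 J.
W_total = 887 − 379.2 = 507.8 J.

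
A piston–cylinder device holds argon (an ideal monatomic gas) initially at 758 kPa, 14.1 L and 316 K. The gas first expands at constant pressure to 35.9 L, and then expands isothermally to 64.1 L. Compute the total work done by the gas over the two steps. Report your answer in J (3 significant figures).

Step 1 (isobaric): W = PΔV = (758 kPa)(35.9 − 14.1 L) = 16524 J.
After step 1: P = 758 kPa, V = 35.9 L, T = 804.6 K.
Step 2 (isothermal): W = P₁V₁ ln(V₂/V₁) = (27212) ln(64.1/35.9) = 15775 J.
W_total = 16524 + 15775 = 32300 J.

W_total ≈ 32300 J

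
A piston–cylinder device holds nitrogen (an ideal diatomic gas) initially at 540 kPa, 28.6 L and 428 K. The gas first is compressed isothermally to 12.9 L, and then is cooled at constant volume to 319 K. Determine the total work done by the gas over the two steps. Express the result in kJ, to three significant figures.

W_total ≈ -12.3 kJ

Step 1 (isothermal): W = P₁V₁ ln(V₂/V₁) = (15444) ln(12.9/28.6) = -12296 J.
Step 2 (isochoric): W = 0 (constant volume).
W_total = -12296 + 0 = -12296 J.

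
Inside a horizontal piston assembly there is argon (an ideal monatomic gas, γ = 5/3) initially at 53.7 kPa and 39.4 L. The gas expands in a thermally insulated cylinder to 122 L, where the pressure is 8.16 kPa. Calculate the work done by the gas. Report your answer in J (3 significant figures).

W ≈ 1680 J

Adiabatic: W = (P₁V₁ − P₂V₂)/(γ − 1) with γ = 5/3.
P₁V₁ = 2116 J, P₂V₂ = 995.5 J.
W = (2116 − 995.5) / 0.6667 = 1680 J.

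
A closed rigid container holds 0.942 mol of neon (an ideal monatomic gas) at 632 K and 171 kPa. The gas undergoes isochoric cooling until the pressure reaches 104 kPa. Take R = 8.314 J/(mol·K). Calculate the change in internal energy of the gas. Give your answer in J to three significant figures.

Constant volume ⇒ W = 0, so Q = ΔU = nCᵥΔT with Cᵥ = 3R/2 = 12.47 J/(mol·K).
At constant V, T₂/T₁ = P₂/P₁ ⇒ ΔT = T₁(P₂/P₁ − 1) = 632·(104/171 − 1) = -247.6 K.
ΔU = (0.942)(12.47)(-247.6) = -2909 J.

ΔU ≈ -2910 J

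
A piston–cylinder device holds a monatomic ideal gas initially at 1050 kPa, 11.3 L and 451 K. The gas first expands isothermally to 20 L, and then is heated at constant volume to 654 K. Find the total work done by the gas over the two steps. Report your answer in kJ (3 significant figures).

W_total ≈ 6.77 kJ

Step 1 (isothermal): W = P₁V₁ ln(V₂/V₁) = (11865) ln(20/11.3) = 6774 J.
Step 2 (isochoric): W = 0 (constant volume).
W_total = 6774 + 0 = 6774 J.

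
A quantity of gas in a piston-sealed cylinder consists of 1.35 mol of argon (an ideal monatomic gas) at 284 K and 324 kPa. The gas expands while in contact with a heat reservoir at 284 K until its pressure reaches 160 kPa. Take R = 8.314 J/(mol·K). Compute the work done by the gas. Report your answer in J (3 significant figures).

Isothermal process: W = nRT ln(V₂/V₁) = nRT ln(P₁/P₂).
W = (1.35)(8.314)(284) × ln(324/160)
  = 3188 × ln(2.025) = 3188 × 0.7056
W_by_gas = 2249 J.

W ≈ 2250 J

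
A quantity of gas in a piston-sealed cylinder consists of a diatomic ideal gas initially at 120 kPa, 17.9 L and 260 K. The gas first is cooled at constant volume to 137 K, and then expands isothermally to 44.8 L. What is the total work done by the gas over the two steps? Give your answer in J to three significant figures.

W_total ≈ 1040 J

Step 1 (isochoric): W = 0 (constant volume).
After step 1: P = 63.23 kPa (V unchanged).
Step 2 (isothermal): W = P₁V₁ ln(V₂/V₁) = (1132) ln(44.8/17.9) = 1038 J.
W_total = 0 + 1038 = 1038 J.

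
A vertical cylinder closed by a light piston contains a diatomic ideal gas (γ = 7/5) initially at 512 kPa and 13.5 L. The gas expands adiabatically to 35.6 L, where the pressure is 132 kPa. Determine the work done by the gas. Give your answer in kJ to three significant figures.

W ≈ 5.53 kJ

Adiabatic: W = (P₁V₁ − P₂V₂)/(γ − 1) with γ = 7/5.
P₁V₁ = 6912 J, P₂V₂ = 4699 J.
W = (6912 − 4699) / 0.4 = 5532 J.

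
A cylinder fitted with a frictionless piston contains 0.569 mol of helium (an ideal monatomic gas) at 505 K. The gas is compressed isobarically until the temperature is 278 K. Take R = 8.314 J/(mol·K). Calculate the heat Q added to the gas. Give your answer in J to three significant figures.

Isobaric: W = nRΔT = (0.569)(8.314)(-227) = -1074 J.
ΔU = nCᵥΔT with Cᵥ = 3R/2: ΔU = (0.569)(12.47)(-227) = -1611 J.
Q = ΔU + W = -1611 − 1074 = -2685 J.

Q ≈ -2680 J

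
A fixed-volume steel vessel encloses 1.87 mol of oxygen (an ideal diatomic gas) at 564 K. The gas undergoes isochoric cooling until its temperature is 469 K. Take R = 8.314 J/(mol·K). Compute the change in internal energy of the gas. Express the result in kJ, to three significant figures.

ΔU ≈ -3.69 kJ

Constant volume ⇒ W = 0, so Q = ΔU = nCᵥΔT with Cᵥ = 5R/2 = 20.79 J/(mol·K).
ΔU = (1.87)(20.79)(469 − 564) = -3692 J.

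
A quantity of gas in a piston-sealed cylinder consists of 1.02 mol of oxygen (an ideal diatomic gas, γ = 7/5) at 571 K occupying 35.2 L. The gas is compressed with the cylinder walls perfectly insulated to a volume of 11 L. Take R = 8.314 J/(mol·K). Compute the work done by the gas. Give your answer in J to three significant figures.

Adiabatic: TV^(γ−1) = const with γ = 7/5.
T₂ = T₁ (V₁/V₂)^(γ−1) = 571 × (35.2/11)^0.4 = 571 × 1.592 = 909.3 K.
W_by = nCᵥ(T₁ − T₂) = (1.02)(20.79)(571 − 909.3) = -7172 J.

W ≈ -7170 J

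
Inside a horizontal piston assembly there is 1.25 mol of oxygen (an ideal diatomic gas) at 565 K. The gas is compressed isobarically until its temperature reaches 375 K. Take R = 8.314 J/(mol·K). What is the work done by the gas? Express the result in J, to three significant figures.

Isobaric: W = P ΔV = nR ΔT.
W = (1.25)(8.314)(375 − 565) = -1975 J.

W ≈ -1970 J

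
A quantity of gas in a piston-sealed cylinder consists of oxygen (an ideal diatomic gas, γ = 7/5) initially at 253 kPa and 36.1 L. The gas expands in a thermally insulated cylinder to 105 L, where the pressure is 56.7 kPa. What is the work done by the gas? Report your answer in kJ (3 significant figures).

W ≈ 7.95 kJ

Adiabatic: W = (P₁V₁ − P₂V₂)/(γ − 1) with γ = 7/5.
P₁V₁ = 9133 J, P₂V₂ = 5954 J.
W = (9133 − 5954) / 0.4 = 7950 J.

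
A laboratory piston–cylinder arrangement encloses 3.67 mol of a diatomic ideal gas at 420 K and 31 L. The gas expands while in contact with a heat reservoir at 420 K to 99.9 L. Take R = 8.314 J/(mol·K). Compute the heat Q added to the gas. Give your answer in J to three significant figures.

Isothermal ⇒ ΔU = 0, so Q = W = nRT ln(V₂/V₁).
Q = (3.67)(8.314)(420) ln(99.9/31) = 12815 × 1.17 = 14996 J.

Q ≈ 15000 J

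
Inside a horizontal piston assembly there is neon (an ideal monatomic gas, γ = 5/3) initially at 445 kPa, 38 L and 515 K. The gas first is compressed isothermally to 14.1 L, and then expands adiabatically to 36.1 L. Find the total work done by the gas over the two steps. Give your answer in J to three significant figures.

Step 1 (isothermal): W = P₁V₁ ln(V₂/V₁) = (16910) ln(14.1/38) = -16765 J.
After step 1: P = 1199 kPa, V = 14.1 L, T = 515 K.
Step 2 (adiabatic): W = (P₁V₁ − P₂V₂)/(γ−1) = (16910 − 9035)/0.667 = 11812 J.
W_total = -16765 + 11812 = -4953 J.

W_total ≈ -4950 J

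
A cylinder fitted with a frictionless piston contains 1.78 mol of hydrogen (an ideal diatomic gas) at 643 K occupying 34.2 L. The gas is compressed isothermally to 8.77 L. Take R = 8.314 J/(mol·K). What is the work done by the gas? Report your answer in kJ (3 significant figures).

W ≈ -12.9 kJ

Isothermal: W = nRT ln(V₂/V₁).
W = (1.78)(8.314)(643) × ln(8.77/34.2)
  = 9516 × -1.361
W_by_gas = -12950 J.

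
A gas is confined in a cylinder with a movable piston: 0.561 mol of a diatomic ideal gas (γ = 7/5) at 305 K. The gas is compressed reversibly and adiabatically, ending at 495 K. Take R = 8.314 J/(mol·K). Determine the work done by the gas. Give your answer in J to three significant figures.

Adiabatic ⇒ Q = 0, so W_by = −ΔU = nCᵥ(T₁ − T₂).
Cᵥ = 5R/2 = 20.79 J/(mol·K).
W = (0.561)(20.79)(305 − 495) = -2215 J.

W ≈ -2220 J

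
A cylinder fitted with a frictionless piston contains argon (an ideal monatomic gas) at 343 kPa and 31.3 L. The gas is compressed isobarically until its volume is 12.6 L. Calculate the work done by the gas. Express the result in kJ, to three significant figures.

Isobaric: W = P ΔV.
W = (343 kPa)(12.6 − 31.3 L) = (343)(-18.7) = -6414 J.

W ≈ -6.41 kJ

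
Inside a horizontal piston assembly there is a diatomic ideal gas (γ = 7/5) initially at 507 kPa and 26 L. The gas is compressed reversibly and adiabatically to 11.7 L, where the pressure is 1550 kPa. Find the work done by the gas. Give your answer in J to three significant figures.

Adiabatic: W = (P₁V₁ − P₂V₂)/(γ − 1) with γ = 7/5.
P₁V₁ = 13182 J, P₂V₂ = 18135 J.
W = (13182 − 18135) / 0.4 = -12383 J.

W ≈ -12400 J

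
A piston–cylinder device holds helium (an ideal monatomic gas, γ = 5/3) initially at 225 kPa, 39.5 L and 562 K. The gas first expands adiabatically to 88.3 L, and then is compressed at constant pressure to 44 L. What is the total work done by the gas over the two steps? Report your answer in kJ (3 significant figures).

Step 1 (adiabatic): W = (P₁V₁ − P₂V₂)/(γ−1) = (8888 − 5198)/0.667 = 5534 J.
After step 1: P = 58.87 kPa, V = 88.3 L, T = 328.7 K.
Step 2 (isobaric): W = PΔV = (58.87 kPa)(44 − 88.3 L) = -2608 J.
W_total = 5534 − 2608 = 2926 J.

W_total ≈ 2.93 kJ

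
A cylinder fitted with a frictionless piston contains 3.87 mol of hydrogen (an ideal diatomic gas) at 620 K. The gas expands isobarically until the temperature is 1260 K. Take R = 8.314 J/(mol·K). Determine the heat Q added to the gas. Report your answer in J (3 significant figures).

Q ≈ 72100 J

Isobaric: W = nRΔT = (3.87)(8.314)(640) = 20592 J.
ΔU = nCᵥΔT with Cᵥ = 5R/2: ΔU = (3.87)(20.79)(640) = 51480 J.
Q = ΔU + W = 51480 + 20592 = 72072 J.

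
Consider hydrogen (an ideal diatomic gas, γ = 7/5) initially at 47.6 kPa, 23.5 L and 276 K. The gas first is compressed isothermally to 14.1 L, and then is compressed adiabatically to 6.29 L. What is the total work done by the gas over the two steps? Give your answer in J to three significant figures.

Step 1 (isothermal): W = P₁V₁ ln(V₂/V₁) = (1119) ln(14.1/23.5) = -571.4 J.
After step 1: P = 79.33 kPa, V = 14.1 L, T = 276 K.
Step 2 (adiabatic): W = (P₁V₁ − P₂V₂)/(γ−1) = (1119 − 1545)/0.4 = -1066 J.
W_total = -571.4 − 1066 = -1637 J.

W_total ≈ -1640 J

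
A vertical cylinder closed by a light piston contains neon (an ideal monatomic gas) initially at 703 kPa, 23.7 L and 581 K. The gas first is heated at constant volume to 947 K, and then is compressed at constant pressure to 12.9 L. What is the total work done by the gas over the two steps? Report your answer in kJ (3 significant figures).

W_total ≈ -12.4 kJ

Step 1 (isochoric): W = 0 (constant volume).
After step 1: P = 1146 kPa (V unchanged).
Step 2 (isobaric): W = PΔV = (1146 kPa)(12.9 − 23.7 L) = -12375 J.
W_total = 0 − 12375 = -12375 J.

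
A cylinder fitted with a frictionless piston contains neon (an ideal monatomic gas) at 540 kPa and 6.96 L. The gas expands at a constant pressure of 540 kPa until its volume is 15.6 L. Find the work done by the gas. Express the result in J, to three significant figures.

W ≈ 4670 J

Isobaric: W = P ΔV.
W = (540 kPa)(15.6 − 6.96 L) = (540)(8.64) = 4666 J.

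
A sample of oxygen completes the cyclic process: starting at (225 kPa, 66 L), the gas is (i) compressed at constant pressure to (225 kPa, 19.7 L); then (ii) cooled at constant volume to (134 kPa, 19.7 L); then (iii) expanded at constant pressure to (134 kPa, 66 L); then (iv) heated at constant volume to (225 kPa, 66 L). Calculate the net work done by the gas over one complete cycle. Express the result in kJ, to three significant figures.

Constant-volume legs do no work.
W(i) = (225)(19.7 − 66) = -10418 J; W(iii) = (134)(66 − 19.7) = 6204 J.
W_net = -10418 + 6204 = -4213 J (the counter-clockwise enclosed area).

W_net ≈ -4.21 kJ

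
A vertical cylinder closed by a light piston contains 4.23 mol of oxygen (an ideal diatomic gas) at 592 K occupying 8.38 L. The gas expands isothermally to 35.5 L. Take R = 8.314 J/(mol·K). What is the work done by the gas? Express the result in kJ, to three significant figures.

Isothermal: W = nRT ln(V₂/V₁).
W = (4.23)(8.314)(592) × ln(35.5/8.38)
  = 20820 × 1.444
W_by_gas = 30057 J.

W ≈ 30.1 kJ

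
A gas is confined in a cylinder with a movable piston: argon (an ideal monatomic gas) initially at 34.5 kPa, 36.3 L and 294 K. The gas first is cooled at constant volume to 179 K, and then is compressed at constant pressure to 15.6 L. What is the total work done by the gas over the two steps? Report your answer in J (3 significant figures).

Step 1 (isochoric): W = 0 (constant volume).
After step 1: P = 21.01 kPa (V unchanged).
Step 2 (isobaric): W = PΔV = (21.01 kPa)(15.6 − 36.3 L) = -434.8 J.
W_total = 0 − 434.8 = -434.8 J.

W_total ≈ -435 J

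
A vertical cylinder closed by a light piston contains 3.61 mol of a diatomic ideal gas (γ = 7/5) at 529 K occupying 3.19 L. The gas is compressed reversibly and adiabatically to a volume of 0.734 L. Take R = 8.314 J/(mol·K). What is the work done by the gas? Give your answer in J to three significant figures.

Adiabatic: TV^(γ−1) = const with γ = 7/5.
T₂ = T₁ (V₁/V₂)^(γ−1) = 529 × (3.19/0.734)^0.4 = 529 × 1.8 = 952.1 K.
W_by = nCᵥ(T₁ − T₂) = (3.61)(20.79)(529 − 952.1) = -31749 J.

W ≈ -31700 J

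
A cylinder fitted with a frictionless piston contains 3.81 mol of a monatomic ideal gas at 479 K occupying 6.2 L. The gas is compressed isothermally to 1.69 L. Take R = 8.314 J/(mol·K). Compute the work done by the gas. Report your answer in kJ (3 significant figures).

W ≈ -19.7 kJ

Isothermal: W = nRT ln(V₂/V₁).
W = (3.81)(8.314)(479) × ln(1.69/6.2)
  = 15173 × -1.3
W_by_gas = -19722 J.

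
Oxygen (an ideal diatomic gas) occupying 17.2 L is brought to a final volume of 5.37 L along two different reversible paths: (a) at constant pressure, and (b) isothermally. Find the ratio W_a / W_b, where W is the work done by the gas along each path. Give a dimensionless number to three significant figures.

Path (a) isobaric: W = P₁(V₂ − V₁) → W_a/(P₁V₁) = -0.6878.
Path (b) isothermal: W = P₁V₁ ln(V₂/V₁) → W_b/(P₁V₁) = -1.164.
W_a / W_b = -0.6878 / -1.164 = 0.5908.

W_a / W_b ≈ 0.591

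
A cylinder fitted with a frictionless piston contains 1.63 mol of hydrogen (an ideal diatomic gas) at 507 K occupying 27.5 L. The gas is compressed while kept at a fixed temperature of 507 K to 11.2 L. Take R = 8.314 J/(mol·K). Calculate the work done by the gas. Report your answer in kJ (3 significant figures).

Isothermal: W = nRT ln(V₂/V₁).
W = (1.63)(8.314)(507) × ln(11.2/27.5)
  = 6871 × -0.8983
W_by_gas = -6172 J.

W ≈ -6.17 kJ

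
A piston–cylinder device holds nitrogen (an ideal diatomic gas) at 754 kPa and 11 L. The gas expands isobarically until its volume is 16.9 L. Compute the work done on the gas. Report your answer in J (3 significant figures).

Isobaric: W = P ΔV.
W = (754 kPa)(16.9 − 11 L) = (754)(5.9) = 4449 J.
Work on gas = −W_by = -4449 J.

W ≈ -4450 J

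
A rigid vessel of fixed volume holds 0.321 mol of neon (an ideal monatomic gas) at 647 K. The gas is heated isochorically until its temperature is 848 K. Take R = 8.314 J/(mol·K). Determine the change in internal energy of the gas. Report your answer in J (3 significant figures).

Constant volume ⇒ W = 0, so Q = ΔU = nCᵥΔT with Cᵥ = 3R/2 = 12.47 J/(mol·K).
ΔU = (0.321)(12.47)(848 − 647) = 804.6 J.

ΔU ≈ 805 J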